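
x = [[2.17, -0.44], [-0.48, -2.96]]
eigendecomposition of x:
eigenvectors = [[1.0, 0.08], [-0.09, 1.00]]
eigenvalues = [2.21, -3.0]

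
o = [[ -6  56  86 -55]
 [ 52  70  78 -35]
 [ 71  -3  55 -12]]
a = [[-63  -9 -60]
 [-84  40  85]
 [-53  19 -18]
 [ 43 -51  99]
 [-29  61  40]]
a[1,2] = 85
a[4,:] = [-29, 61, 40]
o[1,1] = 70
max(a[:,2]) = 99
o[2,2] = 55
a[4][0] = -29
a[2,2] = -18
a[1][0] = -84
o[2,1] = -3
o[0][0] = -6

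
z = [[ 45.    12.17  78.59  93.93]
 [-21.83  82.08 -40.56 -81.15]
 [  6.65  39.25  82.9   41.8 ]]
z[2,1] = 39.25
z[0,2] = 78.59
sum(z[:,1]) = 133.5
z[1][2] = -40.56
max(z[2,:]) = 82.9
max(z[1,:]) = 82.08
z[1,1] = 82.08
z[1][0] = -21.83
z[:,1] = [12.17, 82.08, 39.25]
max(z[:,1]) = 82.08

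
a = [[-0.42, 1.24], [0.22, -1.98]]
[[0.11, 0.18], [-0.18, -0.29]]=a@[[0.01, 0.01], [0.09, 0.15]]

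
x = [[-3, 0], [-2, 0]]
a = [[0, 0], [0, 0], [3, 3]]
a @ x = [[0, 0], [0, 0], [-15, 0]]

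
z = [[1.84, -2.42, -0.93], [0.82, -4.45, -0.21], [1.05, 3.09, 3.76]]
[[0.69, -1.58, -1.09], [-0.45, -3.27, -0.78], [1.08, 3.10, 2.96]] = z @ [[0.63, 0.22, -0.07], [0.22, 0.77, 0.13], [-0.07, 0.13, 0.70]]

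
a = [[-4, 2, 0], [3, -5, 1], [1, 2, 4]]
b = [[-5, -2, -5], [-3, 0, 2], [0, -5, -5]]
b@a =[[9, -10, -22], [14, -2, 8], [-20, 15, -25]]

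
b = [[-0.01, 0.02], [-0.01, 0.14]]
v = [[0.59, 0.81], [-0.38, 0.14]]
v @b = [[-0.01, 0.13], [0.00, 0.01]]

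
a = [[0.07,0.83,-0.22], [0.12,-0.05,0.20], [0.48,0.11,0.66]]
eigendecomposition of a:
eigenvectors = [[(0.01+0j), (0.81+0j), 0.81-0.00j], [0.26+0.00j, (-0.22+0.04j), (-0.22-0.04j)], [0.97+0.00j, -0.54-0.05j, (-0.54+0.05j)]]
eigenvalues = [(0.69+0j), (-0.01+0.05j), (-0.01-0.05j)]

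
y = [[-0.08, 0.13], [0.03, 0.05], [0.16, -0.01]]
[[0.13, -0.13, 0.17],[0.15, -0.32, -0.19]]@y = [[0.01,0.01], [-0.05,0.01]]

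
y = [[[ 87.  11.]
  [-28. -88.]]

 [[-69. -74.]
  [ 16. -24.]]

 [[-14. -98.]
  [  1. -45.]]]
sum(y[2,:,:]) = -156.0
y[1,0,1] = -74.0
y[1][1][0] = 16.0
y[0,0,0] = 87.0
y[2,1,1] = -45.0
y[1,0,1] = -74.0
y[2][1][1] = -45.0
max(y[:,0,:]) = 87.0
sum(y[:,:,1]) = -318.0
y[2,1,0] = 1.0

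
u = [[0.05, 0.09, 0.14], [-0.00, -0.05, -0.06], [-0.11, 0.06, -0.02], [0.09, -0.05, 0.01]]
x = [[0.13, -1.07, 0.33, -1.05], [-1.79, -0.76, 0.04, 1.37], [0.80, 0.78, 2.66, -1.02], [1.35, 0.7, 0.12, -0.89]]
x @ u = [[-0.12, 0.14, 0.07], [0.03, -0.19, -0.19], [-0.34, 0.24, 0.0], [-0.03, 0.14, 0.14]]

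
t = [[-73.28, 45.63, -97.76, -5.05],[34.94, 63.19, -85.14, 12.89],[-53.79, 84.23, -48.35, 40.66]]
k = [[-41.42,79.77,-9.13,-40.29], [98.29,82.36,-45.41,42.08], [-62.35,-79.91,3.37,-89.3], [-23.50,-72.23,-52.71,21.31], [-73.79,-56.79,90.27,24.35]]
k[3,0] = -23.5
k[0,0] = -41.42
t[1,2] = -85.14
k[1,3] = 42.08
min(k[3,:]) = -72.23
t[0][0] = -73.28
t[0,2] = -97.76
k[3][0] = -23.5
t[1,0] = 34.94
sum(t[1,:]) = 25.879999999999995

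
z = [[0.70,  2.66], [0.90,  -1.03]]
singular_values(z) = [2.87, 1.08]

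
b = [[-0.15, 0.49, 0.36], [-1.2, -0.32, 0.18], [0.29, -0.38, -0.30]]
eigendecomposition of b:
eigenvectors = [[(0.03-0.45j),(0.03+0.45j),0.27+0.00j], [0.79+0.00j,(0.79-0j),-0.50+0.00j], [-0.12+0.39j,(-0.12-0.39j),(0.82+0j)]]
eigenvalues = [(-0.4+0.78j), (-0.4-0.78j), (0.03+0j)]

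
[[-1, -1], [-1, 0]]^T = [[-1, -1], [-1, 0]]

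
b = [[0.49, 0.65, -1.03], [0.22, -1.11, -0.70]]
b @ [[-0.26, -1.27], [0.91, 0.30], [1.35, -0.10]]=[[-0.93, -0.32], [-2.01, -0.54]]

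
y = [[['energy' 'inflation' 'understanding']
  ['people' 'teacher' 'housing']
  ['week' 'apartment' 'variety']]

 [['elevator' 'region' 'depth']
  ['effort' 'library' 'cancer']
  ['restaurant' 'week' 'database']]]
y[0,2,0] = 'week'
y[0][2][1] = 'apartment'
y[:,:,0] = [['energy', 'people', 'week'], ['elevator', 'effort', 'restaurant']]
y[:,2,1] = ['apartment', 'week']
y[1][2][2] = 'database'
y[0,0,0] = 'energy'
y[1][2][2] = 'database'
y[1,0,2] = 'depth'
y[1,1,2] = 'cancer'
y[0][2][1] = 'apartment'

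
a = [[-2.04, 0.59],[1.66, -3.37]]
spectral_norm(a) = 4.06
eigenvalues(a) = [-1.51, -3.9]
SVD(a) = [[-0.41, 0.91], [0.91, 0.41]] @ diag([4.064246488321037, 1.450551785414822]) @ [[0.58,-0.82], [-0.82,-0.58]]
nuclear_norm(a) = 5.51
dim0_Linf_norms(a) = [2.04, 3.37]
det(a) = 5.90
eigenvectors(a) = [[0.75, -0.3], [0.67, 0.95]]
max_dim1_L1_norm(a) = 5.03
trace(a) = -5.41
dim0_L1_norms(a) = [3.7, 3.96]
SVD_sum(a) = [[-0.96,  1.36], [2.14,  -3.03]] + [[-1.08, -0.77], [-0.48, -0.34]]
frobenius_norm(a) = 4.32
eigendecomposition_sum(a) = [[-1.18, -0.37],[-1.05, -0.33]] + [[-0.86, 0.96], [2.71, -3.04]]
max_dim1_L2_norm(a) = 3.76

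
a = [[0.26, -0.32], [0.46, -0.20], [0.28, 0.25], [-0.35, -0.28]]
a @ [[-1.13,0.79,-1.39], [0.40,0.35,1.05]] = [[-0.42, 0.09, -0.7],[-0.6, 0.29, -0.85],[-0.22, 0.31, -0.13],[0.28, -0.37, 0.19]]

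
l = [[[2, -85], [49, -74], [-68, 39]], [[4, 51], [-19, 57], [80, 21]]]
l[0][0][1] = -85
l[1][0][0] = 4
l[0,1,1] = -74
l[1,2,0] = 80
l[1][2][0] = 80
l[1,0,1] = 51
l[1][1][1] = 57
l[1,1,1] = 57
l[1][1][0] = -19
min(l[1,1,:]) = -19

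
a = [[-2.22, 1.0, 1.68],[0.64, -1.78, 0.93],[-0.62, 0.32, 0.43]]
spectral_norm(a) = 3.16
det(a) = -0.00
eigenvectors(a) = [[-0.70, -0.65, 0.72], [0.69, -0.52, 0.68], [-0.21, -0.55, 0.18]]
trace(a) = -3.57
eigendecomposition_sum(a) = [[-1.42,1.41,0.34], [1.4,-1.39,-0.34], [-0.42,0.42,0.10]] + [[0.00, -0.00, -0.00], [0.00, -0.00, -0.0], [0.00, -0.0, -0.0]] + [[-0.80, -0.41, 1.34], [-0.76, -0.39, 1.27], [-0.2, -0.1, 0.33]]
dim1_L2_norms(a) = [2.96, 2.11, 0.82]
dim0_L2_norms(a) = [2.39, 2.07, 1.97]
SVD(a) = [[-0.92, -0.30, -0.26], [0.3, -0.95, 0.03], [-0.26, -0.05, 0.96]] @ diag([3.156274172222708, 1.975685515096587, 0.00030854074966762127]) @ [[0.76,  -0.49,  -0.44], [0.04,  0.70,  -0.71], [-0.65,  -0.52,  -0.55]]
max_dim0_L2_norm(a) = 2.39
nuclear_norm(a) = 5.13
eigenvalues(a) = [-2.71, -0.0, -0.86]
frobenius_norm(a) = 3.72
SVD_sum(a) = [[-2.20, 1.41, 1.26], [0.72, -0.46, -0.41], [-0.62, 0.39, 0.35]] + [[-0.02, -0.41, 0.42],[-0.08, -1.32, 1.34],[-0.00, -0.07, 0.08]] + [[0.00, 0.0, 0.00],[-0.0, -0.0, -0.00],[-0.00, -0.0, -0.0]]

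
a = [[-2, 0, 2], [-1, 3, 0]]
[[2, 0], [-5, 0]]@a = [[-4, 0, 4], [10, 0, -10]]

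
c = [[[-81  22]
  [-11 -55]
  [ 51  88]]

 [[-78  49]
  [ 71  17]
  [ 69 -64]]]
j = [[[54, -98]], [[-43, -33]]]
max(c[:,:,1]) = 88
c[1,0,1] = 49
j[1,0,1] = -33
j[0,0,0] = 54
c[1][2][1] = -64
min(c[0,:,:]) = -81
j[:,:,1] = [[-98], [-33]]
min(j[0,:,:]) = -98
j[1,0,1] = -33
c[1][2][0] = 69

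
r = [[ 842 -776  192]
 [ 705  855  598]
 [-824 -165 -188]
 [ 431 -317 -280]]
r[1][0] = 705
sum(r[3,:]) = -166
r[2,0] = -824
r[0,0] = 842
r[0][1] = -776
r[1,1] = 855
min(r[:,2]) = -280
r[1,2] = 598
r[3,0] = 431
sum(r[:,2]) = 322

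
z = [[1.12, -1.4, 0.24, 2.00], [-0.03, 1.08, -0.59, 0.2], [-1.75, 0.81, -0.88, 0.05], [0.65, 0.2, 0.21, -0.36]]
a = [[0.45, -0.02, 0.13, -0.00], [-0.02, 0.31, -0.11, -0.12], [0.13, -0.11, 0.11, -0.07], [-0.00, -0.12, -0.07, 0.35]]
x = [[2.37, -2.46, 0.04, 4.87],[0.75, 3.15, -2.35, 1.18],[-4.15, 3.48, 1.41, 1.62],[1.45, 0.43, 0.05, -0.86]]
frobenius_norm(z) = 3.74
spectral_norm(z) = 3.14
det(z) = 0.02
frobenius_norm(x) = 9.47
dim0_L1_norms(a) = [0.6, 0.56, 0.42, 0.54]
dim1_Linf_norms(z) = [2.0, 1.08, 1.75, 0.65]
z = x @ a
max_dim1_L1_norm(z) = 4.76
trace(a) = 1.22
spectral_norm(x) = 6.79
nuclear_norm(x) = 16.98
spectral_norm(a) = 0.51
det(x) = -145.01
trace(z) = 0.96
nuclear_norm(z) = 5.93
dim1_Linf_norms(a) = [0.45, 0.31, 0.13, 0.35]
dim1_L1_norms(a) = [0.6, 0.56, 0.42, 0.54]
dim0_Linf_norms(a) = [0.45, 0.31, 0.13, 0.35]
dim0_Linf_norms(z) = [1.75, 1.4, 0.88, 2.0]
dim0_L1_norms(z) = [3.55, 3.49, 1.92, 2.61]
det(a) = -0.00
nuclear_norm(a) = 1.22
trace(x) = 6.07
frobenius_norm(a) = 0.73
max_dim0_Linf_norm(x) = 4.87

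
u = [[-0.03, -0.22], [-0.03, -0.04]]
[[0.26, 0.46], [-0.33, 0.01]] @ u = [[-0.02, -0.08], [0.01, 0.07]]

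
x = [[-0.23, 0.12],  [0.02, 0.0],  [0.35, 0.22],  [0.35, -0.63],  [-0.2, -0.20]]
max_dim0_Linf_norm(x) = 0.63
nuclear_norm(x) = 1.27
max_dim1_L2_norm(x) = 0.72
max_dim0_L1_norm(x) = 1.17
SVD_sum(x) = [[-0.11, 0.19], [0.00, -0.01], [-0.01, 0.02], [0.35, -0.63], [0.04, -0.07]] + [[-0.12, -0.07], [0.02, 0.01], [0.36, 0.2], [-0.0, -0.00], [-0.24, -0.13]]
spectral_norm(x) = 0.76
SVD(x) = [[-0.29, 0.28], [0.01, -0.03], [-0.03, -0.8], [0.95, 0.0], [0.10, 0.53]] @ diag([0.756932671263184, 0.5148329157837332]) @ [[0.49, -0.87],[-0.87, -0.49]]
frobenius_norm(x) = 0.92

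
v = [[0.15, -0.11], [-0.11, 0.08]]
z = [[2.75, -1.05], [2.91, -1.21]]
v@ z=[[0.09,  -0.02],[-0.07,  0.02]]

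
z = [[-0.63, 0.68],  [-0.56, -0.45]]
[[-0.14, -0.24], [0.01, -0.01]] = z @ [[0.08, 0.17], [-0.13, -0.19]]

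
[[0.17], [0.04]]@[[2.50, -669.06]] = [[0.43, -113.74], [0.10, -26.76]]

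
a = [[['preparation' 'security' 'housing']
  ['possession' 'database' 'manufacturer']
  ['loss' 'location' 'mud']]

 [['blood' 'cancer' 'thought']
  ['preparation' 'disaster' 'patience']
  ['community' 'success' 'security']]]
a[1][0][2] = 'thought'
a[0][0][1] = 'security'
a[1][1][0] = 'preparation'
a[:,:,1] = [['security', 'database', 'location'], ['cancer', 'disaster', 'success']]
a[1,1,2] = 'patience'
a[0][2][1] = 'location'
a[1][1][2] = 'patience'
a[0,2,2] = 'mud'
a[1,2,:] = ['community', 'success', 'security']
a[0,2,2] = 'mud'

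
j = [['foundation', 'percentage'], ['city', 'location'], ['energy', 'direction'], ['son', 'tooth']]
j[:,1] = ['percentage', 'location', 'direction', 'tooth']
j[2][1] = 'direction'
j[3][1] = 'tooth'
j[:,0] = ['foundation', 'city', 'energy', 'son']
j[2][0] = 'energy'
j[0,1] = 'percentage'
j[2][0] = 'energy'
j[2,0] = 'energy'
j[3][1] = 'tooth'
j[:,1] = ['percentage', 'location', 'direction', 'tooth']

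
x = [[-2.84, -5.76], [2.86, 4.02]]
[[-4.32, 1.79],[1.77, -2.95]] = x @ [[-1.42,-1.93], [1.45,0.64]]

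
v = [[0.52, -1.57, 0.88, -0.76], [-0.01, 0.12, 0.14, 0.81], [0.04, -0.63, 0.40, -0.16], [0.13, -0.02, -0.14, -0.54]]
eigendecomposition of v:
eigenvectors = [[(0.03+0j), (0.3+0j), 0.95+0.00j, (0.95-0j)], [(0.56+0j), 0.67+0.00j, (0.09-0.13j), (0.09+0.13j)], [0.80+0.00j, (0.36+0j), 0.20+0.13j, 0.20-0.13j], [-0.22+0.00j, (-0.57+0j), (0.08-0.04j), (0.08+0.04j)]]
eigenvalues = [0j, (-0.5+0j), (0.5+0.37j), (0.5-0.37j)]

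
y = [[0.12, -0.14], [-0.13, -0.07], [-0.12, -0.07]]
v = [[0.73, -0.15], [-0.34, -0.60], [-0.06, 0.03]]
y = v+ [[-0.61, 0.01],[0.21, 0.53],[-0.06, -0.1]]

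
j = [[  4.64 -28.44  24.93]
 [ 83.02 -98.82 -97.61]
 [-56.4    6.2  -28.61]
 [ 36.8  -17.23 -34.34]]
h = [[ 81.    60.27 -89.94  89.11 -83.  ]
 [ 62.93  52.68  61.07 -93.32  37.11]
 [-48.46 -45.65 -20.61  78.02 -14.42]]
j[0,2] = 24.93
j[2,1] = 6.2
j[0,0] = 4.64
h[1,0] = 62.93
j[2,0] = -56.4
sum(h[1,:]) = 120.47000000000001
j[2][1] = 6.2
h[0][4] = -83.0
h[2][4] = -14.42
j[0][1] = -28.44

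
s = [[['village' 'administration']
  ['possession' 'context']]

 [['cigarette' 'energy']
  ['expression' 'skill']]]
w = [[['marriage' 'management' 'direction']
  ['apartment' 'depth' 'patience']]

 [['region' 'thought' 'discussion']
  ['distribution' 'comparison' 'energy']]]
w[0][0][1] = 'management'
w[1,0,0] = 'region'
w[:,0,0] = ['marriage', 'region']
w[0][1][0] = 'apartment'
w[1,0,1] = 'thought'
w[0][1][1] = 'depth'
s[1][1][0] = 'expression'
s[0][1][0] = 'possession'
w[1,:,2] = ['discussion', 'energy']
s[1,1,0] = 'expression'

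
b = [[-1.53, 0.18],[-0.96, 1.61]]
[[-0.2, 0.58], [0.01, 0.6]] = b@[[0.14, -0.36], [0.09, 0.16]]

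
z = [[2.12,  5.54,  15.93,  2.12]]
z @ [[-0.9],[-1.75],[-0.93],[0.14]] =[[-26.12]]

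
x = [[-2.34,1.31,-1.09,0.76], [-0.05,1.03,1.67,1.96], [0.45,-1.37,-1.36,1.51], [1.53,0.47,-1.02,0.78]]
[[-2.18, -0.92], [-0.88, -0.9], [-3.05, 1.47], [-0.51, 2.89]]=x @ [[0.53, 1.08], [0.48, 0.37], [0.6, -0.92], [-1.20, 0.16]]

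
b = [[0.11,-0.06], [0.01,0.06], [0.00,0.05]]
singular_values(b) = [0.13, 0.07]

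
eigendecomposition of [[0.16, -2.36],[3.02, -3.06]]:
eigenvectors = [[(0.4+0.53j), (0.4-0.53j)], [0.75+0.00j, 0.75-0.00j]]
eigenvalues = [(-1.45+2.13j), (-1.45-2.13j)]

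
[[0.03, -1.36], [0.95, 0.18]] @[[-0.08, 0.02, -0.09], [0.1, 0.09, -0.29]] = [[-0.14, -0.12, 0.39], [-0.06, 0.04, -0.14]]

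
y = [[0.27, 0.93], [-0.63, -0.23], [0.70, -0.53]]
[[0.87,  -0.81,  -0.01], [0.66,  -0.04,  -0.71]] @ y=[[0.74, 1.0], [-0.29, 1.0]]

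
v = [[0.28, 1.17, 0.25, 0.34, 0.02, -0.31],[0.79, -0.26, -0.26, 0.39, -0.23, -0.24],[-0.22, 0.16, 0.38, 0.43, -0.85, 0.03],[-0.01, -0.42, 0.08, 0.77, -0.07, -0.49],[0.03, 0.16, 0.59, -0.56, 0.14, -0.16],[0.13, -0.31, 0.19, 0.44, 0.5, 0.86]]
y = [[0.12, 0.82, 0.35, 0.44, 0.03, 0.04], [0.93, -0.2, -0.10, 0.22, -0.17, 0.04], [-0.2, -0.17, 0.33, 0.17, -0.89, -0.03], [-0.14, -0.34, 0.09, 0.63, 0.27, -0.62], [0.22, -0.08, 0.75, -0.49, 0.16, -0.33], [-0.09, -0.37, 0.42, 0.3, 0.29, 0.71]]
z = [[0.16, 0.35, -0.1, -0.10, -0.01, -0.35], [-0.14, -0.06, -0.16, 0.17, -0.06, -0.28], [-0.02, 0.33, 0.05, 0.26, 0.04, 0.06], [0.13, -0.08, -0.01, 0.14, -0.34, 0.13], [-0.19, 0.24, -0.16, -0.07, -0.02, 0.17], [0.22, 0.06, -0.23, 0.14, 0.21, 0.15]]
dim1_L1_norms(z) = [1.07, 0.87, 0.76, 0.83, 0.85, 1.01]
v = z + y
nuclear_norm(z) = 2.56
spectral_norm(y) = 1.01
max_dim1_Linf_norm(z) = 0.35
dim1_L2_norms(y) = [1.0, 1.0, 1.0, 1.0, 1.0, 1.0]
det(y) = -0.99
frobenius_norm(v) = 2.64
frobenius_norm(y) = 2.45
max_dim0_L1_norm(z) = 1.14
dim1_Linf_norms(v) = [1.17, 0.79, 0.85, 0.77, 0.59, 0.86]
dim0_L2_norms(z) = [0.38, 0.55, 0.34, 0.39, 0.41, 0.52]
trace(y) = 1.75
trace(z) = 0.42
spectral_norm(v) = 1.47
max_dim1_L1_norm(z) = 1.07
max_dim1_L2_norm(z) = 0.54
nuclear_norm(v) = 6.15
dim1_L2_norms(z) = [0.54, 0.4, 0.43, 0.42, 0.39, 0.44]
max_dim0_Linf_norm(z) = 0.35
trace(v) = 2.17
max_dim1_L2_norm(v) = 1.31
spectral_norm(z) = 0.60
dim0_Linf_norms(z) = [0.22, 0.35, 0.23, 0.26, 0.34, 0.35]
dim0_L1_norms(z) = [0.86, 1.12, 0.71, 0.88, 0.68, 1.14]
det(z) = -0.00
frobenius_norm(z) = 1.07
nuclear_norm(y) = 5.99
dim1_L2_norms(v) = [1.31, 1.01, 1.06, 1.01, 0.86, 1.15]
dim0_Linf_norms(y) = [0.93, 0.82, 0.75, 0.63, 0.89, 0.71]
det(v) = -0.84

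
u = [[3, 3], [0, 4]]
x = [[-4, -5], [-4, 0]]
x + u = [[-1, -2], [-4, 4]]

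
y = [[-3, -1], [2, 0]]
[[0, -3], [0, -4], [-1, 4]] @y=[[-6, 0], [-8, 0], [11, 1]]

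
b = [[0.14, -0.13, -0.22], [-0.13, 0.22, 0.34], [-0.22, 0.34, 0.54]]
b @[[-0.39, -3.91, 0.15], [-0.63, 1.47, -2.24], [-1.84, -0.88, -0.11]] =[[0.43, -0.54, 0.34], [-0.71, 0.53, -0.55], [-1.12, 0.88, -0.85]]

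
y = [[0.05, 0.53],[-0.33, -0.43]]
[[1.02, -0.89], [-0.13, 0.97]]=y@[[-2.42,  -0.86],[2.15,  -1.59]]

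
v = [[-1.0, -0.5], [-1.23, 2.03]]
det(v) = -2.65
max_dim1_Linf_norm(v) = 2.03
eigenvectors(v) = [[-0.93, 0.15], [-0.36, -0.99]]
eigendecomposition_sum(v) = [[-1.12,-0.17], [-0.43,-0.07]] + [[0.12, -0.33], [-0.8, 2.1]]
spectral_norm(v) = 2.38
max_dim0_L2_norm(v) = 2.09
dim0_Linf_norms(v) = [1.23, 2.03]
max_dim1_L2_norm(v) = 2.37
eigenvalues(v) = [-1.19, 2.22]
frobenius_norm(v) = 2.62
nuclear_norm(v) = 3.49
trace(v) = 1.03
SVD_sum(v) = [[-0.06, 0.10], [-1.28, 2.0]] + [[-0.94, -0.6], [0.05, 0.03]]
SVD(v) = [[0.05,1.0], [1.0,-0.05]] @ diag([2.3757776122761154, 1.1133196921853117]) @ [[-0.54, 0.84], [-0.84, -0.54]]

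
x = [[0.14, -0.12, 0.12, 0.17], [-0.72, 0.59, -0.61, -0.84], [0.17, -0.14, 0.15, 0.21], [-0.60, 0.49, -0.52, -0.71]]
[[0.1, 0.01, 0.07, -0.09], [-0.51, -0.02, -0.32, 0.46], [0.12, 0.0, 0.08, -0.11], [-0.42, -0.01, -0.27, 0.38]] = x @ [[0.27, -0.12, -0.04, -0.03],  [-0.44, -0.44, -0.18, 0.13],  [0.25, -0.38, 0.14, 0.43],  [-0.12, 0.09, 0.19, -0.74]]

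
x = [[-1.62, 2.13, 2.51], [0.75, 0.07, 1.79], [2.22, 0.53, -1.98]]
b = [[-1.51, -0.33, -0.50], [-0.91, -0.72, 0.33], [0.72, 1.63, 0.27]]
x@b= [[2.32,3.09,2.19], [0.09,2.62,0.13], [-5.26,-4.34,-1.47]]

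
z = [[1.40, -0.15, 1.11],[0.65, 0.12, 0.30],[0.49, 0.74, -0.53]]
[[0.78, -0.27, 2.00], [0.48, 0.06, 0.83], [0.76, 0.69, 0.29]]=z @ [[0.35, 0.33, 0.89],[1.09, 0.27, 0.32],[0.41, -0.62, 0.72]]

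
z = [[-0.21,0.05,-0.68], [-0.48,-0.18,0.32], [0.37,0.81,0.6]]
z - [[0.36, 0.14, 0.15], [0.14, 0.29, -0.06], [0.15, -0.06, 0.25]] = [[-0.57, -0.09, -0.83], [-0.62, -0.47, 0.38], [0.22, 0.87, 0.35]]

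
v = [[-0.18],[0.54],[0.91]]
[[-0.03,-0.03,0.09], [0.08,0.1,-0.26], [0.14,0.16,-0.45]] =v @ [[0.15, 0.18, -0.49]]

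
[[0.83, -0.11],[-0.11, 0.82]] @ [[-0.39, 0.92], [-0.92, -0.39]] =[[-0.22, 0.81], [-0.71, -0.42]]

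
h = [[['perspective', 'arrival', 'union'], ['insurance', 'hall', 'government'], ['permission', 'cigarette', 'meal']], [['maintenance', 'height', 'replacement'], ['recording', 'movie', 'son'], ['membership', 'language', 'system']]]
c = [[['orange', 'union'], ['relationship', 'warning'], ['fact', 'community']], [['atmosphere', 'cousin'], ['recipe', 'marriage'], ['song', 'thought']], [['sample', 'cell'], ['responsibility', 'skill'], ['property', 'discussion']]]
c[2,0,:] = ['sample', 'cell']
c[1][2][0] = 'song'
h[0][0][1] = 'arrival'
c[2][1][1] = 'skill'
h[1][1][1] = 'movie'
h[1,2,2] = 'system'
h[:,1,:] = [['insurance', 'hall', 'government'], ['recording', 'movie', 'son']]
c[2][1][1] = 'skill'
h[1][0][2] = 'replacement'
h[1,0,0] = 'maintenance'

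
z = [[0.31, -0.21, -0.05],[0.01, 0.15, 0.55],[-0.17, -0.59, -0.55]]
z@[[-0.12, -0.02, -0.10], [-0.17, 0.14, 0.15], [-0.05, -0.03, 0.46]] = [[0.0, -0.03, -0.09], [-0.05, 0.0, 0.27], [0.15, -0.06, -0.32]]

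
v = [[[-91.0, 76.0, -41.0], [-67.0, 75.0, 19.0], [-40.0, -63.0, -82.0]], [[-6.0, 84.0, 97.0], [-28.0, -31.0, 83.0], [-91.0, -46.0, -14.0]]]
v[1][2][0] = -91.0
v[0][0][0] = -91.0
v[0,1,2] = 19.0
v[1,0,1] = 84.0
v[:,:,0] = [[-91.0, -67.0, -40.0], [-6.0, -28.0, -91.0]]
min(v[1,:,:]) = -91.0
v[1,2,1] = -46.0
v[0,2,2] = -82.0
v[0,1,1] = 75.0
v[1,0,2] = 97.0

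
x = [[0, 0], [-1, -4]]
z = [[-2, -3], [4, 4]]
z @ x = [[3, 12], [-4, -16]]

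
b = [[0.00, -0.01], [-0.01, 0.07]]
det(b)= -0.000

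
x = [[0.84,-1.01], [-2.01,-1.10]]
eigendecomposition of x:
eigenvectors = [[0.80, 0.35], [-0.60, 0.94]]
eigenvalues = [1.59, -1.85]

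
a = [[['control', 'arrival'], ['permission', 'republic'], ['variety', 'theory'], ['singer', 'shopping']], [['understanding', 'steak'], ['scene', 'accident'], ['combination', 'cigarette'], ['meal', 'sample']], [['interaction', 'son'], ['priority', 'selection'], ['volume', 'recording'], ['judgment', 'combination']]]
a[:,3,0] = ['singer', 'meal', 'judgment']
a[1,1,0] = 'scene'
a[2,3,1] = 'combination'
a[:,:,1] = [['arrival', 'republic', 'theory', 'shopping'], ['steak', 'accident', 'cigarette', 'sample'], ['son', 'selection', 'recording', 'combination']]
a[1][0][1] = 'steak'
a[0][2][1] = 'theory'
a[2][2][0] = 'volume'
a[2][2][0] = 'volume'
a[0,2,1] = 'theory'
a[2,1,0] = 'priority'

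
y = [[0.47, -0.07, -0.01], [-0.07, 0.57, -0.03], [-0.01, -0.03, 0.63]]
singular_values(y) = [0.64, 0.59, 0.43]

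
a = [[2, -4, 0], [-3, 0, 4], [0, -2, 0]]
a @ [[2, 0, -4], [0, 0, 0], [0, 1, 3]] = [[4, 0, -8], [-6, 4, 24], [0, 0, 0]]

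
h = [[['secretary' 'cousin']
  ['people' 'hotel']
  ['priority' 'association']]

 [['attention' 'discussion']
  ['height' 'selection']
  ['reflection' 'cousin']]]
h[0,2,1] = 'association'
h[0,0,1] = 'cousin'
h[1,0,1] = 'discussion'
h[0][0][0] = 'secretary'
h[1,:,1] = ['discussion', 'selection', 'cousin']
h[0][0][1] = 'cousin'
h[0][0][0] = 'secretary'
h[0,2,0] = 'priority'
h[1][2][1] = 'cousin'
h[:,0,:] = [['secretary', 'cousin'], ['attention', 'discussion']]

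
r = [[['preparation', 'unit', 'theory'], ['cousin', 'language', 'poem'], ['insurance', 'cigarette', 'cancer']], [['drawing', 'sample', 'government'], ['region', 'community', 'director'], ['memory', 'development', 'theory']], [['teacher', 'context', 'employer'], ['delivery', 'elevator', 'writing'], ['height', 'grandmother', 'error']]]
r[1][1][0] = 'region'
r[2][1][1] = 'elevator'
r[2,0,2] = 'employer'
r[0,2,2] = 'cancer'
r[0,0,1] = 'unit'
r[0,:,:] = [['preparation', 'unit', 'theory'], ['cousin', 'language', 'poem'], ['insurance', 'cigarette', 'cancer']]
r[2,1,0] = 'delivery'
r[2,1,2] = 'writing'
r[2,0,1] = 'context'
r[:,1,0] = ['cousin', 'region', 'delivery']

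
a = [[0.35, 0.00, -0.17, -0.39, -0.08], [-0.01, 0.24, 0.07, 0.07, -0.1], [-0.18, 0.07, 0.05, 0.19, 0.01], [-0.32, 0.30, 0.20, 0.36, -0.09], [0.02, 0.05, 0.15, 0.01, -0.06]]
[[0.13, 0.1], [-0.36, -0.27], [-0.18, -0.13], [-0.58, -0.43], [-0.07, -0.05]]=a @ [[0.09, 0.07],[-0.95, -0.70],[0.38, 0.29],[-0.65, -0.49],[1.17, 0.87]]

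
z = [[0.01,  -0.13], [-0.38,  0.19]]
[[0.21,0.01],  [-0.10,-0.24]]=z @ [[-0.56,0.62], [-1.63,0.00]]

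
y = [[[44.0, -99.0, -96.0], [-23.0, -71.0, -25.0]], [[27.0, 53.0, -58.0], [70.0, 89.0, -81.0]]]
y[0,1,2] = -25.0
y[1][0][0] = 27.0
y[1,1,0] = 70.0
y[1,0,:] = [27.0, 53.0, -58.0]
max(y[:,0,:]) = 53.0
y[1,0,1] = 53.0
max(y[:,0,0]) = 44.0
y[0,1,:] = [-23.0, -71.0, -25.0]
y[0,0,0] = 44.0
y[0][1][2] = -25.0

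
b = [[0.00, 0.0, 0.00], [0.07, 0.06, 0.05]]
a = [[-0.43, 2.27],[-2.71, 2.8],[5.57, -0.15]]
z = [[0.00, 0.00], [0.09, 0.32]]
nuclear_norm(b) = 0.10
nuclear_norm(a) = 9.60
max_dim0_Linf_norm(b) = 0.07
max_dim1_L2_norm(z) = 0.33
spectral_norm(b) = 0.10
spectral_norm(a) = 6.45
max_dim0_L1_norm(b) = 0.07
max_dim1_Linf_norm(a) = 5.57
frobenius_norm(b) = 0.10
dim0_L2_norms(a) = [6.21, 3.61]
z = b @ a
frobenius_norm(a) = 7.18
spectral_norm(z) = 0.33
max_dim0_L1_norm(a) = 8.71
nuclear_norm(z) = 0.33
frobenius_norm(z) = 0.33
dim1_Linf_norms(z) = [0.0, 0.32]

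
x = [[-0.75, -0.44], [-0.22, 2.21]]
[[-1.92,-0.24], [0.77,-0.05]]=x @ [[2.22, 0.32], [0.57, 0.01]]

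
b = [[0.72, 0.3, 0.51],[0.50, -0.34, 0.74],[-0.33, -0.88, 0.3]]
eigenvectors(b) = [[(-0.63+0j), (-0.4-0.39j), -0.40+0.39j], [0.46+0.00j, (0.11-0.39j), (0.11+0.39j)], [(0.63+0j), 0.72+0.00j, 0.72-0.00j]]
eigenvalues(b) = [(-0.01+0j), (0.34+0.65j), (0.34-0.65j)]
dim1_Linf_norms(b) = [0.72, 0.74, 0.88]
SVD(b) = [[-0.68, 0.36, 0.64], [-0.73, -0.29, -0.62], [-0.04, -0.89, 0.46]] @ diag([1.235799232685027, 1.1080567032452813, 0.0032555933863336493]) @ [[-0.68, 0.06, -0.73],[0.37, 0.89, -0.27],[-0.63, 0.45, 0.63]]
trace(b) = 0.68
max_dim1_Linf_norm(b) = 0.88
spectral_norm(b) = 1.24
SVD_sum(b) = [[0.58, -0.05, 0.61], [0.62, -0.06, 0.66], [0.03, -0.00, 0.04]] + [[0.15, 0.35, -0.11], [-0.12, -0.28, 0.08], [-0.36, -0.88, 0.26]] + [[-0.0, 0.0, 0.0], [0.0, -0.0, -0.0], [-0.00, 0.0, 0.00]]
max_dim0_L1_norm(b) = 1.55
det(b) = -0.00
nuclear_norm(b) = 2.35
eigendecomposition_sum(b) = [[(-0.01+0j), 0.01-0.00j, -0.01-0.00j],[(0.01-0j), -0.01+0.00j, 0j],[(0.01-0j), (-0.01+0j), 0.01+0.00j]] + [[0.36-0.19j, (0.15+0.33j), 0.26-0.43j], [(0.25+0.17j), (-0.17+0.21j), (0.37+0.02j)], [(-0.17+0.51j), -0.44-0.18j, (0.15+0.64j)]] + [[(0.36+0.19j),(0.15-0.33j),(0.26+0.43j)],[0.25-0.17j,-0.17-0.21j,0.37-0.02j],[-0.17-0.51j,(-0.44+0.18j),(0.15-0.64j)]]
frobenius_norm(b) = 1.66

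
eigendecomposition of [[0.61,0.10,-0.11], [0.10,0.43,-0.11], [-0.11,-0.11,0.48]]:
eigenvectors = [[0.76, 0.65, -0.06], [0.42, -0.42, 0.8], [-0.5, 0.63, 0.59]]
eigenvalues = [0.74, 0.44, 0.34]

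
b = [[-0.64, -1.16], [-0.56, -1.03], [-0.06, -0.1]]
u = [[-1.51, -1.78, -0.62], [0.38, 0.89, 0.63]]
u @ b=[[2.00, 3.65], [-0.78, -1.42]]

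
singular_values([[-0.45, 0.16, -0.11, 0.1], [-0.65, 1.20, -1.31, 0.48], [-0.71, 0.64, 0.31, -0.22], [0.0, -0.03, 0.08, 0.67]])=[2.03, 0.99, 0.64, 0.23]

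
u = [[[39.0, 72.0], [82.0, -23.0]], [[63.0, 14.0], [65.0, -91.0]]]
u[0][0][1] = 72.0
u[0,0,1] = 72.0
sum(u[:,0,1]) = 86.0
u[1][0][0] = 63.0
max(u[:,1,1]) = -23.0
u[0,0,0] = 39.0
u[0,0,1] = 72.0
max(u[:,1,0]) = 82.0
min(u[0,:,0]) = 39.0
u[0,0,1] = 72.0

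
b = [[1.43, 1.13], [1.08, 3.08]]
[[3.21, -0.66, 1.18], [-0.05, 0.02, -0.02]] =b@[[3.12,-0.64,1.15], [-1.11,0.23,-0.41]]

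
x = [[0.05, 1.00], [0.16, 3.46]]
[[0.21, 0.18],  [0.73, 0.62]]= x@[[0.23, 0.20], [0.20, 0.17]]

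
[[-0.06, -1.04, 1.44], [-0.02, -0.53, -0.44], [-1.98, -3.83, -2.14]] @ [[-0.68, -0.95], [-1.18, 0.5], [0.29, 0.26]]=[[1.69, -0.09], [0.51, -0.36], [5.25, -0.59]]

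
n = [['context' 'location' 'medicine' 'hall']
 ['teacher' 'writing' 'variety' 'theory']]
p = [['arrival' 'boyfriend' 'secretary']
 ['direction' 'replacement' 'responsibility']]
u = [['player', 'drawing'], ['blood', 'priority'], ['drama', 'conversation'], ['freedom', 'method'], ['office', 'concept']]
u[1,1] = 'priority'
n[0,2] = 'medicine'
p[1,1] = 'replacement'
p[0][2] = 'secretary'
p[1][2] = 'responsibility'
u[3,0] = 'freedom'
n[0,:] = ['context', 'location', 'medicine', 'hall']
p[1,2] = 'responsibility'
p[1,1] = 'replacement'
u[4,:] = ['office', 'concept']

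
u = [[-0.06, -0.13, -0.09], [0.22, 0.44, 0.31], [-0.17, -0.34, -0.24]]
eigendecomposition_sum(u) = [[-0.07, -0.14, -0.1],[0.24, 0.45, 0.32],[-0.18, -0.35, -0.25]] + [[0.01, 0.01, 0.01],[-0.02, -0.01, -0.01],[0.01, 0.01, 0.01]] + [[0.00, 0.00, 0.00], [0.00, 0.00, 0.00], [-0.00, -0.00, -0.0]]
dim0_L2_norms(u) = [0.28, 0.57, 0.4]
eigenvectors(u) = [[-0.24, 0.60, -0.21], [0.77, -0.65, -0.49], [-0.59, 0.48, 0.85]]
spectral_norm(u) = 0.75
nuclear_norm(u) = 0.76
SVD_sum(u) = [[-0.06, -0.13, -0.09], [0.22, 0.44, 0.31], [-0.17, -0.34, -0.24]] + [[0.00, -0.0, 0.00], [0.00, -0.0, 0.00], [-0.00, 0.00, -0.00]] + [[0.00, 0.0, -0.00], [0.00, 0.0, -0.00], [0.00, 0.00, -0.00]]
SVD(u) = [[-0.22, -0.97, 0.0], [0.77, -0.18, 0.61], [-0.6, 0.14, 0.79]] @ diag([0.7541756236918897, 0.004363057556807174, 0.00030390410523278285]) @ [[0.38, 0.76, 0.53], [-0.88, 0.47, -0.04], [0.28, 0.46, -0.84]]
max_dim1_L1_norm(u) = 0.97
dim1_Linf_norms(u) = [0.13, 0.44, 0.34]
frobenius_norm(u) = 0.75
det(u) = -0.00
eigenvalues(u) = [0.13, 0.01, -0.0]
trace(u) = 0.14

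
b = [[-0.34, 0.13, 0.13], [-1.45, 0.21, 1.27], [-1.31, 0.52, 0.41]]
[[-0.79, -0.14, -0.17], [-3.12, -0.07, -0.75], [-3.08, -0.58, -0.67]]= b@[[2.15,-0.16,0.43], [-0.58,-1.52,-0.14], [0.09,0.01,-0.08]]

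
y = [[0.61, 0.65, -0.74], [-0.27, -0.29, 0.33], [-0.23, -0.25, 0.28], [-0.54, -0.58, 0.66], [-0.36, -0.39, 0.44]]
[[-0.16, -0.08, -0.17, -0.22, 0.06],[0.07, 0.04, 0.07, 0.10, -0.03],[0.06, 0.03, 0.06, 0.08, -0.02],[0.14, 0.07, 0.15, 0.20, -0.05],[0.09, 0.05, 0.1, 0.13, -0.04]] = y @ [[-0.22,-0.13,-0.03,-0.09,-0.04], [0.24,0.18,-0.09,-0.10,-0.04], [0.24,0.16,0.12,0.14,-0.15]]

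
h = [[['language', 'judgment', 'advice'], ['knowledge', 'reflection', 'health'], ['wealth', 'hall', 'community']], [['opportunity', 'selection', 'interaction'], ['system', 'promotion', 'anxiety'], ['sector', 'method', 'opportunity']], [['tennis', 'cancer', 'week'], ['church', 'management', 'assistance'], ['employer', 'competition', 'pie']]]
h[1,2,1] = 'method'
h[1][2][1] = 'method'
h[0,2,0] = 'wealth'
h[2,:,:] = [['tennis', 'cancer', 'week'], ['church', 'management', 'assistance'], ['employer', 'competition', 'pie']]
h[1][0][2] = 'interaction'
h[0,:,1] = ['judgment', 'reflection', 'hall']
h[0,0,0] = 'language'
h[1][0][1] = 'selection'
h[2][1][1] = 'management'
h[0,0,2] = 'advice'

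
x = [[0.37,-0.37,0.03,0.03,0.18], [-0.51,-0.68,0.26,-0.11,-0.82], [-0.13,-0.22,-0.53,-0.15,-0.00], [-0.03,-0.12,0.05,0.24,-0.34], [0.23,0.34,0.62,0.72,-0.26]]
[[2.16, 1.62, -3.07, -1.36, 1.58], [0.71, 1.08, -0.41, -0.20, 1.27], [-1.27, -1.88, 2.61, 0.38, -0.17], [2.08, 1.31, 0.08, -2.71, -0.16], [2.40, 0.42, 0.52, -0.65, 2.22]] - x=[[1.79,1.99,-3.1,-1.39,1.40], [1.22,1.76,-0.67,-0.09,2.09], [-1.14,-1.66,3.14,0.53,-0.17], [2.11,1.43,0.03,-2.95,0.18], [2.17,0.08,-0.1,-1.37,2.48]]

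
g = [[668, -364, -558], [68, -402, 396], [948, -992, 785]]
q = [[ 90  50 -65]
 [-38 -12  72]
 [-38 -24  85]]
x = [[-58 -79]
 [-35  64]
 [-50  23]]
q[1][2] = 72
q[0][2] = -65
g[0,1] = -364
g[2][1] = -992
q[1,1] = -12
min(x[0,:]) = -79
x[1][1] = 64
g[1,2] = 396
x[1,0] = -35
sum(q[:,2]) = 92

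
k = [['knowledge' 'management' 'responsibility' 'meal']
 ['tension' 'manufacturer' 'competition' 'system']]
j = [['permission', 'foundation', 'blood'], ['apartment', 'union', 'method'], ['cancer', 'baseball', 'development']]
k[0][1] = 'management'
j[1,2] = 'method'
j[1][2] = 'method'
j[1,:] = ['apartment', 'union', 'method']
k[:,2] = ['responsibility', 'competition']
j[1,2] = 'method'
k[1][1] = 'manufacturer'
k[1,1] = 'manufacturer'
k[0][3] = 'meal'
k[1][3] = 'system'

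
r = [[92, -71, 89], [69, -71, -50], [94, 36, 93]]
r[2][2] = 93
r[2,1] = 36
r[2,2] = 93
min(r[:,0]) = 69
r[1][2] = -50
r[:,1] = [-71, -71, 36]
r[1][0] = 69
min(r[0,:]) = -71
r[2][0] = 94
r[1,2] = -50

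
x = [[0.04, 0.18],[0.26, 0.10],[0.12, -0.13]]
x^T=[[0.04, 0.26, 0.12], [0.18, 0.10, -0.13]]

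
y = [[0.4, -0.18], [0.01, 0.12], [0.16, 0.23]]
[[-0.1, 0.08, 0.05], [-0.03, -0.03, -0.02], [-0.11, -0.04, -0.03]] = y @ [[-0.34, 0.10, 0.04], [-0.22, -0.24, -0.17]]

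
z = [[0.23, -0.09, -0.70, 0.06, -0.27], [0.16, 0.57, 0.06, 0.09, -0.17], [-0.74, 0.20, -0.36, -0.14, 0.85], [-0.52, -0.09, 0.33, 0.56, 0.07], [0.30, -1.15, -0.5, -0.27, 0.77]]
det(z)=-0.246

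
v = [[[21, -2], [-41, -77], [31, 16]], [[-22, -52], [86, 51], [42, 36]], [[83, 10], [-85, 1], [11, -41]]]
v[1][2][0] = 42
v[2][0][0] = 83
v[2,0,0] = 83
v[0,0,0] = 21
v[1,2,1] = 36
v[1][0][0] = -22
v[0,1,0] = -41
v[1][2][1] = 36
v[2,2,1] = -41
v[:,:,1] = [[-2, -77, 16], [-52, 51, 36], [10, 1, -41]]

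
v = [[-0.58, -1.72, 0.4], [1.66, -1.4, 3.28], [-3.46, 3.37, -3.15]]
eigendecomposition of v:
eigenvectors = [[0.36, 0.66, -0.36], [0.6, 0.56, 0.60], [-0.71, -0.50, 0.71]]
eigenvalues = [-4.27, -2.33, 1.47]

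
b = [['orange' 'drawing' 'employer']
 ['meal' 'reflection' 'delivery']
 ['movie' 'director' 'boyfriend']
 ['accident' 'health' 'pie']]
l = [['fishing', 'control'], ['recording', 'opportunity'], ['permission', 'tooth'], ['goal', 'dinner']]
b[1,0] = 'meal'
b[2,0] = 'movie'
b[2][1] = 'director'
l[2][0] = 'permission'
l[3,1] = 'dinner'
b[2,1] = 'director'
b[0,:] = ['orange', 'drawing', 'employer']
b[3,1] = 'health'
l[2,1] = 'tooth'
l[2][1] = 'tooth'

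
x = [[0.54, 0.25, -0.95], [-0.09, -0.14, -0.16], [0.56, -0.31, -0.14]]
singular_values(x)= [1.18, 0.54, 0.22]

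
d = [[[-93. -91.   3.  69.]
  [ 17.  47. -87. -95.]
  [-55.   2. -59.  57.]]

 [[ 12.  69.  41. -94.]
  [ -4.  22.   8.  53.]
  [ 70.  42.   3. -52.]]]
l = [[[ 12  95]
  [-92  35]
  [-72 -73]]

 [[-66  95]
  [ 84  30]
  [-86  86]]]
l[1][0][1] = 95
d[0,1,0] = 17.0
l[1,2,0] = -86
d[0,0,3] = 69.0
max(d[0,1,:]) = 47.0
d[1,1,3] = 53.0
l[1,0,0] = -66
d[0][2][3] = 57.0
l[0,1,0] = -92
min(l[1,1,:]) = 30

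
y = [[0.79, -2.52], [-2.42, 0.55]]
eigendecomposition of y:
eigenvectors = [[0.73, 0.7], [-0.68, 0.72]]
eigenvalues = [3.14, -1.8]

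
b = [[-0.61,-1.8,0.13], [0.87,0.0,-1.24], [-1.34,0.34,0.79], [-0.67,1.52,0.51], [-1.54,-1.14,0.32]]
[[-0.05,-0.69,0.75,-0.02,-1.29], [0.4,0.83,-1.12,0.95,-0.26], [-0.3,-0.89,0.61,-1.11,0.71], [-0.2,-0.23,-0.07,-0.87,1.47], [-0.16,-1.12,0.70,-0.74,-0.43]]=b@[[0.05, 0.53, -0.01, 0.55, -0.34], [-0.01, 0.18, -0.35, -0.20, 0.83], [-0.29, -0.30, 0.9, -0.38, -0.03]]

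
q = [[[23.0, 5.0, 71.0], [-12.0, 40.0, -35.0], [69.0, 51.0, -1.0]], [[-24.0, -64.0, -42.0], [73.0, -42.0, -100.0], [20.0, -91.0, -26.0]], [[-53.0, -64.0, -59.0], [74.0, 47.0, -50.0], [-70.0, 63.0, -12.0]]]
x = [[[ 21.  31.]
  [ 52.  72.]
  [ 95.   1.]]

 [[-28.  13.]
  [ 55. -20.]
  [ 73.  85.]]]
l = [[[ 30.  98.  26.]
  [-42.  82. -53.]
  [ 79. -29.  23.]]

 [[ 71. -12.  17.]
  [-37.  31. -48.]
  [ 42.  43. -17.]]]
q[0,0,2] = 71.0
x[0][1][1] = 72.0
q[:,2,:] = [[69.0, 51.0, -1.0], [20.0, -91.0, -26.0], [-70.0, 63.0, -12.0]]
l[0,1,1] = 82.0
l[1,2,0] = 42.0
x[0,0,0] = 21.0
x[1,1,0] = 55.0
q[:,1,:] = [[-12.0, 40.0, -35.0], [73.0, -42.0, -100.0], [74.0, 47.0, -50.0]]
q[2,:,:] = [[-53.0, -64.0, -59.0], [74.0, 47.0, -50.0], [-70.0, 63.0, -12.0]]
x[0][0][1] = 31.0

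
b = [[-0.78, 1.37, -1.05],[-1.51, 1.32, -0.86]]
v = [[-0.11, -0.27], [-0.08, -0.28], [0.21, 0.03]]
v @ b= [[0.49, -0.51, 0.35], [0.49, -0.48, 0.32], [-0.21, 0.33, -0.25]]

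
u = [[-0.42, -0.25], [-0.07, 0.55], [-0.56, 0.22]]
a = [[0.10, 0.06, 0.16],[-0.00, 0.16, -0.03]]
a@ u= [[-0.14, 0.04], [0.01, 0.08]]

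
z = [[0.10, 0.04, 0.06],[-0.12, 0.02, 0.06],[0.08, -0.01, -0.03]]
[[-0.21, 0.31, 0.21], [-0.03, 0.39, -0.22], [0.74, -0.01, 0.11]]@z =[[-0.04, -0.0, -0.0], [-0.07, 0.01, 0.03], [0.08, 0.03, 0.04]]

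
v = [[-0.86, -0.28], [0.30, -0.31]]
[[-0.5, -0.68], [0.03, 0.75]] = v@ [[0.47, 1.2], [0.35, -1.27]]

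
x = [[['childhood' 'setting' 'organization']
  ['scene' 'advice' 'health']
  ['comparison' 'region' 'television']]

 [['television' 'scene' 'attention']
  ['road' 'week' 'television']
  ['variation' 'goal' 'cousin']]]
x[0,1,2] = 'health'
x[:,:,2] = [['organization', 'health', 'television'], ['attention', 'television', 'cousin']]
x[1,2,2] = 'cousin'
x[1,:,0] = ['television', 'road', 'variation']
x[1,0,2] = 'attention'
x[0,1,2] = 'health'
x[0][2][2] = 'television'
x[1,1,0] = 'road'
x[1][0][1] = 'scene'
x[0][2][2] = 'television'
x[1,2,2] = 'cousin'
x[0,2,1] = 'region'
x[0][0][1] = 'setting'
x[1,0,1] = 'scene'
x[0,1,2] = 'health'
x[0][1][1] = 'advice'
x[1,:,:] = [['television', 'scene', 'attention'], ['road', 'week', 'television'], ['variation', 'goal', 'cousin']]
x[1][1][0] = 'road'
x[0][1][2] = 'health'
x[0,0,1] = 'setting'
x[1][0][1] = 'scene'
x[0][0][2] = 'organization'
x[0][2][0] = 'comparison'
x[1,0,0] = 'television'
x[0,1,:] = ['scene', 'advice', 'health']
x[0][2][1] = 'region'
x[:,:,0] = [['childhood', 'scene', 'comparison'], ['television', 'road', 'variation']]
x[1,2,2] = 'cousin'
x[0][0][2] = 'organization'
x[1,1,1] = 'week'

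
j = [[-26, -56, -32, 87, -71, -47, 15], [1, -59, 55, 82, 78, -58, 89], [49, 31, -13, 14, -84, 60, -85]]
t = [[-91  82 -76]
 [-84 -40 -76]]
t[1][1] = -40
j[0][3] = 87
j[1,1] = -59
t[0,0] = -91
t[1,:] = [-84, -40, -76]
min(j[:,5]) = -58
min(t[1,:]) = -84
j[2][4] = -84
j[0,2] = -32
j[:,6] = [15, 89, -85]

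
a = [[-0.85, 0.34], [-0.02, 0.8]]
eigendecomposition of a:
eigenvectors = [[-1.00, -0.2],  [-0.01, -0.98]]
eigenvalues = [-0.85, 0.8]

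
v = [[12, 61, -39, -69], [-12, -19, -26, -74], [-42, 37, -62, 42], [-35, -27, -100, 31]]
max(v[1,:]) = -12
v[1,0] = -12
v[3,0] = -35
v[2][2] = -62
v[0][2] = -39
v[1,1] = -19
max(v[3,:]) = 31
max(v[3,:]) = 31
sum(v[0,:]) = -35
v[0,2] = -39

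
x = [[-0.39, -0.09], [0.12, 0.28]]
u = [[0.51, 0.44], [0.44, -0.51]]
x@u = [[-0.24, -0.13], [0.18, -0.09]]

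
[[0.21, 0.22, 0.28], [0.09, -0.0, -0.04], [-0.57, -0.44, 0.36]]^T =[[0.21, 0.09, -0.57], [0.22, -0.00, -0.44], [0.28, -0.04, 0.36]]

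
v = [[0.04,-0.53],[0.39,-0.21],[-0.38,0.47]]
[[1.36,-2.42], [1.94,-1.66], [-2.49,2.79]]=v@[[3.74, -1.86], [-2.28, 4.43]]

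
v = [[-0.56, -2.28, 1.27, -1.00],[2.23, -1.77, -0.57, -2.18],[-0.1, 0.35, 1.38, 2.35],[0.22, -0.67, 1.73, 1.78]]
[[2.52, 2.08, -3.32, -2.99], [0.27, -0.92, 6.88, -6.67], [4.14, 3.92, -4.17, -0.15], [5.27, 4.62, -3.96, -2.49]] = v@[[0.81, 0.63, 2.41, -1.95], [-0.89, 0.34, 1.17, 1.62], [1.55, 2.61, -0.62, -0.42], [1.02, 0.11, -1.48, -0.14]]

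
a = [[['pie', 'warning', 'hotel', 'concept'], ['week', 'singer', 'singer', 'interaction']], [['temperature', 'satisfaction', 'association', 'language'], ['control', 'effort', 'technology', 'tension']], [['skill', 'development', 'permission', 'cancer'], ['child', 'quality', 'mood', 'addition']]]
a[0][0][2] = 'hotel'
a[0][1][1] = 'singer'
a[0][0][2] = 'hotel'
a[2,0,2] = 'permission'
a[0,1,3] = 'interaction'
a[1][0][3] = 'language'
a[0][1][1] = 'singer'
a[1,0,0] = 'temperature'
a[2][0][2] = 'permission'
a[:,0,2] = ['hotel', 'association', 'permission']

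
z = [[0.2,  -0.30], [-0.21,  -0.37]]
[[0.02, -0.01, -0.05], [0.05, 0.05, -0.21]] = z@ [[-0.05, -0.13, 0.32],[-0.1, -0.07, 0.39]]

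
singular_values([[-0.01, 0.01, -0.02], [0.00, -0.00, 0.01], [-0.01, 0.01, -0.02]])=[0.04, 0.01, 0.0]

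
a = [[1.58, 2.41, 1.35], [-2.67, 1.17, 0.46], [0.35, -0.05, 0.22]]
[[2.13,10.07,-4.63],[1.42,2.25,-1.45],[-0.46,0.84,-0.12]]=a @ [[-0.02, 0.58, -0.2], [1.81, 1.94, -1.47], [-1.63, 3.32, -0.57]]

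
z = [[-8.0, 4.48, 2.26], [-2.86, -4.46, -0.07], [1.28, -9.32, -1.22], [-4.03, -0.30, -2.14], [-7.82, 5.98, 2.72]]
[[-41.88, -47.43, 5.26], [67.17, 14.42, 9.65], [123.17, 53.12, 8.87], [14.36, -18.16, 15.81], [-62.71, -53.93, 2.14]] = z @ [[-2.41, 3.55, -2.06], [-13.51, -5.55, -0.79], [-0.28, 2.58, -3.4]]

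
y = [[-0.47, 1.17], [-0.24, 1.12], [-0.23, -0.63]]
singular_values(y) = [1.78, 0.41]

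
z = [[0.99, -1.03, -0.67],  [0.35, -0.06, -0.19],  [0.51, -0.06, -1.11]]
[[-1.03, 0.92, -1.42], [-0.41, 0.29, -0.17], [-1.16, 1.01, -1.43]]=z @ [[-0.87, 0.46, 0.43], [-0.27, -0.0, 0.86], [0.66, -0.7, 1.44]]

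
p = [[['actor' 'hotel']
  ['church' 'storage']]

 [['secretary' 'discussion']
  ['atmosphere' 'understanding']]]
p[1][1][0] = 'atmosphere'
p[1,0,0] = 'secretary'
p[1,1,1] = 'understanding'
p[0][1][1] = 'storage'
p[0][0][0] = 'actor'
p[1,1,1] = 'understanding'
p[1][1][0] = 'atmosphere'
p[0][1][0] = 'church'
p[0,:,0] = ['actor', 'church']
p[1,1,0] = 'atmosphere'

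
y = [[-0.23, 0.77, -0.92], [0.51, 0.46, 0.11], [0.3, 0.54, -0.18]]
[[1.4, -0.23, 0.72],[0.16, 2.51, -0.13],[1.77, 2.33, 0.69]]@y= [[-0.22, 1.36, -1.44], [1.20, 1.21, 0.15], [0.99, 2.81, -1.5]]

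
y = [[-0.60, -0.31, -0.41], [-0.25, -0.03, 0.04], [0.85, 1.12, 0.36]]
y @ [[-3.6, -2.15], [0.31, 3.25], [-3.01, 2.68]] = [[3.30, -0.82], [0.77, 0.55], [-3.80, 2.78]]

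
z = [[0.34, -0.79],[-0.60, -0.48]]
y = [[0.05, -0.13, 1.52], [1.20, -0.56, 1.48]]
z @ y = [[-0.93,  0.40,  -0.65], [-0.61,  0.35,  -1.62]]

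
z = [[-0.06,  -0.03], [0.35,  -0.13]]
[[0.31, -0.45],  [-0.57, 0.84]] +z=[[0.25, -0.48], [-0.22, 0.71]]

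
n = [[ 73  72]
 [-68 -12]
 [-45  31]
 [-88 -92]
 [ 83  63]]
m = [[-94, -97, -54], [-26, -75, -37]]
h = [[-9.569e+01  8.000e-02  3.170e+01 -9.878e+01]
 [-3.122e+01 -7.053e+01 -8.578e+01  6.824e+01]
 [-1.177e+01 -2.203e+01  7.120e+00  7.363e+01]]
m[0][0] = -94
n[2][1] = 31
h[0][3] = -98.78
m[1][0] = -26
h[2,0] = -11.77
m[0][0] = -94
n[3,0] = -88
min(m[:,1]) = -97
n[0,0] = 73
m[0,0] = -94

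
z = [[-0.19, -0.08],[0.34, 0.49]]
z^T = [[-0.19, 0.34],[-0.08, 0.49]]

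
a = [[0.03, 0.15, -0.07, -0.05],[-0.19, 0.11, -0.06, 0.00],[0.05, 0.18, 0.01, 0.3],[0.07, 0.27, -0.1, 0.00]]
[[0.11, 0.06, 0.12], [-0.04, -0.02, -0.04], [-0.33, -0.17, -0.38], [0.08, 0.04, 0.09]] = a @ [[0.38, 0.19, 0.43], [-0.06, -0.03, -0.07], [-0.7, -0.36, -0.80], [-1.12, -0.58, -1.28]]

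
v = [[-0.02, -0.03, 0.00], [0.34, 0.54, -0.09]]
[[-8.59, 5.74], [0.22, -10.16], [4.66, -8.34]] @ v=[[2.12,3.36,-0.52], [-3.46,-5.49,0.91], [-2.93,-4.64,0.75]]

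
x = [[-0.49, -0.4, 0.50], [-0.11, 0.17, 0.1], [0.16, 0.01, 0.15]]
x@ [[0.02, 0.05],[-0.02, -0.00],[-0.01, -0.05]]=[[-0.01, -0.05], [-0.01, -0.01], [0.00, 0.0]]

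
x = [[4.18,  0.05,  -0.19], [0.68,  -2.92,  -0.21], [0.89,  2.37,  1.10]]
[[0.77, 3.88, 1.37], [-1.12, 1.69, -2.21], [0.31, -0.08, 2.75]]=x @ [[0.14, 0.93, 0.34], [0.48, -0.36, 0.8], [-0.87, -0.05, 0.50]]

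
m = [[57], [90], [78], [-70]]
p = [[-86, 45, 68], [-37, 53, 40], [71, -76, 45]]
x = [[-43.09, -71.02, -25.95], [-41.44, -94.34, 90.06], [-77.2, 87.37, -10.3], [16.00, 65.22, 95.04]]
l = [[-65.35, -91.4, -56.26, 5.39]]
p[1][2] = 40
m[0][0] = 57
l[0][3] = 5.39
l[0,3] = 5.39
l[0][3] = 5.39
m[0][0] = 57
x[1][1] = -94.34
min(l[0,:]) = -91.4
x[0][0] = -43.09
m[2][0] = 78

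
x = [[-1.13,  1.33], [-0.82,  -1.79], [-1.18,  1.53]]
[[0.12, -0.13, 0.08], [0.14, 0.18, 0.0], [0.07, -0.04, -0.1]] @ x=[[-0.12, 0.51], [-0.31, -0.14], [0.07, 0.01]]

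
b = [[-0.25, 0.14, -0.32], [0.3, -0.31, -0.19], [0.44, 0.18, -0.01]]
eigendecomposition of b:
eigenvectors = [[(0.09-0.5j), (0.09+0.5j), (0.45+0j)], [-0.07-0.45j, -0.07+0.45j, -0.89+0.00j], [-0.73+0.00j, -0.73-0.00j, -0.08+0.00j]]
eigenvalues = [(-0.05+0.41j), (-0.05-0.41j), (-0.48+0j)]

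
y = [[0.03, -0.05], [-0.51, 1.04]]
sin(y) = [[0.03, -0.04],  [-0.42, 0.85]]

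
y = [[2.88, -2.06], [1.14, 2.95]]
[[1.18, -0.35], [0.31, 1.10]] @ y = [[3.00, -3.46], [2.15, 2.61]]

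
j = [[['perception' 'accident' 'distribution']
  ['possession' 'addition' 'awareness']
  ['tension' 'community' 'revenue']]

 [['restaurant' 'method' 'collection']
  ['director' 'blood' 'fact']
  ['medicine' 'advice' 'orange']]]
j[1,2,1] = 'advice'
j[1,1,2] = 'fact'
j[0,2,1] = 'community'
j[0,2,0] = 'tension'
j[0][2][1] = 'community'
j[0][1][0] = 'possession'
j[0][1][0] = 'possession'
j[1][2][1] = 'advice'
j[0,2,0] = 'tension'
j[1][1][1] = 'blood'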